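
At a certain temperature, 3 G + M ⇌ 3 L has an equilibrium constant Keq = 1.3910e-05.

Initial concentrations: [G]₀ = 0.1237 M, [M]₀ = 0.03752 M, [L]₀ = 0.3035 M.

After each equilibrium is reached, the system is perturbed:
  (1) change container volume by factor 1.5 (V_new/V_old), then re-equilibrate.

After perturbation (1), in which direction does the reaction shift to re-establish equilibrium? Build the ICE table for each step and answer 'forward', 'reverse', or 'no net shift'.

Q₀ = 393.6 vs Keq = 1.3910e-05 ⇒ Q>K, reverse
Step 1:
                   G          M          L
  init        0.1237    0.03752     0.3035
  Δ           0.2983    0.09942    -0.2983
  eq           0.422     0.1369   0.005231
  solve Keq expr → x = -0.09942; check Q = 1.3910e-05
Then change container volume by factor 1.5 (V_new/V_old).
Step 2:
                   G          M          L
  init        0.2813     0.0913   0.003487
  Δ       4.3453e-04 1.4484e-04 -4.3453e-04
  eq          0.2817    0.09144   0.003053
  solve Keq expr → x = -1.4484e-04; check Q = 1.3910e-05

Direction: reverse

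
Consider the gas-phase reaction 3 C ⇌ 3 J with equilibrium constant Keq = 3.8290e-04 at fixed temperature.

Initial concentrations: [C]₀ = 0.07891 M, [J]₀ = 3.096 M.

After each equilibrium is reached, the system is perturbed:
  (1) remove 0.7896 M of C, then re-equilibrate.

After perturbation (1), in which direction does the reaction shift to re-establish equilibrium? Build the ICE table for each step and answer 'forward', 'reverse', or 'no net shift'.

Direction: reverse

Q₀ = 6.0396e+04 vs Keq = 3.8290e-04 ⇒ Q>K, reverse
Step 1:
                   C          J
  I          0.07891      3.096
  C            2.881     -2.881
  E             2.96     0.2149
  solve Keq expr → x = -0.9604; check Q = 3.8290e-04
Then remove 0.7896 M of C.
Step 2:
                   C          J
  I             2.17     0.2149
  C          0.05346   -0.05346
  E            2.224     0.1615
  solve Keq expr → x = -0.01782; check Q = 3.8290e-04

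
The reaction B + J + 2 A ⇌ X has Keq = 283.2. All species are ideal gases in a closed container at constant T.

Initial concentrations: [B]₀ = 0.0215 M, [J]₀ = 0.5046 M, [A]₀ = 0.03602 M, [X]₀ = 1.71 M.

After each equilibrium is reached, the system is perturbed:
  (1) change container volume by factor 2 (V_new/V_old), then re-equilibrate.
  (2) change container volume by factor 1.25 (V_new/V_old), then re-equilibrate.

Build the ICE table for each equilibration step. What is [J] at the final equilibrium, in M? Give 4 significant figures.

[J]_eq = 0.3118 M

Q₀ = 1.2149e+05 vs Keq = 283.2 ⇒ Q>K, reverse
Step 1:
                  B         J         A         X
  I          0.0215    0.5046   0.03602      1.71
  C          0.1125    0.1125    0.2251   -0.1125
  E           0.134    0.6171    0.2611     1.597
  solve Keq expr → x = -0.1125; check Q = 283.2
Then change container volume by factor 2 (V_new/V_old).
Step 2:
                  B         J         A         X
  I         0.06702    0.3086    0.1306    0.7987
  C         0.05579   0.05579    0.1116  -0.05579
  E          0.1228    0.3644    0.2421    0.7429
  solve Keq expr → x = -0.05579; check Q = 283.2
Then change container volume by factor 1.25 (V_new/V_old).
Step 3:
                  B         J         A         X
  I         0.09825    0.2915    0.1937    0.5944
  C         0.02027   0.02027   0.04053  -0.02027
  E          0.1185    0.3118    0.2342    0.5741
  solve Keq expr → x = -0.02027; check Q = 283.2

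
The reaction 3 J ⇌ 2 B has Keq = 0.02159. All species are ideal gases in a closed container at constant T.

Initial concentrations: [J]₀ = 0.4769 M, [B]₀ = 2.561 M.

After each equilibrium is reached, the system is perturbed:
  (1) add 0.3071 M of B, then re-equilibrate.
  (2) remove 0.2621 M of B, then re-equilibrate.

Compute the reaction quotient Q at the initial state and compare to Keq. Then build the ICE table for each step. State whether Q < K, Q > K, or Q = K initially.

Q₀ = 60.47; Q > K (proceeds reverse)

Q₀ = 60.47 vs Keq = 0.02159 ⇒ Q>K, reverse
Step 1:
                   J          B
  Initial     0.4769      2.561
  Change       2.633     -1.755
  Equil         3.11     0.8058
  solve Keq expr → x = -0.8776; check Q = 0.02159
Then add 0.3071 M of B.
Step 2:
                   J          B
  Initial       3.11      1.113
  Change      0.2886    -0.1924
  Equil        3.398     0.9205
  solve Keq expr → x = -0.09619; check Q = 0.02159
Then remove 0.2621 M of B.
Step 3:
                   J          B
  Initial      3.398     0.6584
  Change      -0.246      0.164
  Equil        3.152     0.8224
  solve Keq expr → x = 0.08199; check Q = 0.02159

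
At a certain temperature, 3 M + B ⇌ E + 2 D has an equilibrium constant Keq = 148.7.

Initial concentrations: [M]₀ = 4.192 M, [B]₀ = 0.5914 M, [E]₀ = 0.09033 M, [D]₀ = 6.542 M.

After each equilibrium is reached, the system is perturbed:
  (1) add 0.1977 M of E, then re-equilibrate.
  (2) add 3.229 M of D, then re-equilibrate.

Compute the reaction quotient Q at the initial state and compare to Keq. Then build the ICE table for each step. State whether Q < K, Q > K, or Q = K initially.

Q₀ = 0.08874; Q < K (proceeds forward)

Q₀ = 0.08874 vs Keq = 148.7 ⇒ Q<K, forward
Step 1:
                   M          B          E          D
  I            4.192     0.5914    0.09033      6.542
  C           -1.722    -0.5739     0.5739      1.148
  E             2.47    0.01752     0.6642       7.69
  solve Keq expr → x = 0.5739; check Q = 148.7
Then add 0.1977 M of E.
Step 2:
                   M          B          E          D
  I             2.47    0.01752     0.8619       7.69
  C          0.01398   0.004659  -0.004659  -0.009317
  E            2.484    0.02218     0.8573       7.68
  solve Keq expr → x = -0.004659; check Q = 148.7
Then add 3.229 M of D.
Step 3:
                   M          B          E          D
  I            2.484    0.02218     0.8573      10.91
  C          0.05554    0.01851   -0.01851   -0.03703
  E             2.54    0.04069     0.8387      10.87
  solve Keq expr → x = -0.01851; check Q = 148.7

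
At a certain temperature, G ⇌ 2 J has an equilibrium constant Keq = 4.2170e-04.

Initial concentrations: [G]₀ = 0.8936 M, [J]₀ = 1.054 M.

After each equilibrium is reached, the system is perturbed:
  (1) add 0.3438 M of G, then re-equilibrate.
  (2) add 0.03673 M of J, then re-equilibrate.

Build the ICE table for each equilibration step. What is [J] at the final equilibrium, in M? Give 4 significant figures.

[J]_eq = 0.02731 M

Q₀ = 1.243 vs Keq = 4.2170e-04 ⇒ Q>K, reverse
Step 1:
                  G         J
  Initial    0.8936     1.054
  Change     0.5148     -1.03
  Equil       1.408   0.02437
  solve Keq expr → x = -0.5148; check Q = 4.2170e-04
Then add 0.3438 M of G.
Step 2:
                  G         J
  Initial     1.752   0.02437
  Change  -0.001401  0.002801
  Equil       1.751   0.02717
  solve Keq expr → x = 0.001401; check Q = 4.2170e-04
Then add 0.03673 M of J.
Step 3:
                  G         J
  Initial     1.751    0.0639
  Change    0.01829  -0.03659
  Equil       1.769   0.02731
  solve Keq expr → x = -0.01829; check Q = 4.2170e-04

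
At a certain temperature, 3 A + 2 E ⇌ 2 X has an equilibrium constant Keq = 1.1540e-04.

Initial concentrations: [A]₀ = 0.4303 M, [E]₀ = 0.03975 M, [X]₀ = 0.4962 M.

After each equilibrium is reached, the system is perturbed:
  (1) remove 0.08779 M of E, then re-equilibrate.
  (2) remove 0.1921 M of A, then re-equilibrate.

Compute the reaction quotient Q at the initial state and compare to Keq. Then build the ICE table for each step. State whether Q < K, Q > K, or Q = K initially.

Q₀ = 1956 vs Keq = 1.1540e-04 ⇒ Q>K, reverse
Step 1:
                  A         E         X
  init       0.4303   0.03975    0.4962
  Δ          0.7336    0.4891   -0.4891
  eq          1.164    0.5288  0.007133
  solve Keq expr → x = -0.2445; check Q = 1.1540e-04
Then remove 0.08779 M of E.
Step 2:
                  A         E         X
  init        1.164     0.441  0.007133
  Δ        0.001733  0.001155 -0.001155
  eq          1.166    0.4422  0.005978
  solve Keq expr → x = -5.7764e-04; check Q = 1.1540e-04
Then remove 0.1921 M of A.
Step 3:
                  A         E         X
  init       0.9735    0.4422  0.005978
  Δ        0.002079  0.001386 -0.001386
  eq         0.9756    0.4436  0.004592
  solve Keq expr → x = -6.9306e-04; check Q = 1.1540e-04

Q₀ = 1956; Q > K (proceeds reverse)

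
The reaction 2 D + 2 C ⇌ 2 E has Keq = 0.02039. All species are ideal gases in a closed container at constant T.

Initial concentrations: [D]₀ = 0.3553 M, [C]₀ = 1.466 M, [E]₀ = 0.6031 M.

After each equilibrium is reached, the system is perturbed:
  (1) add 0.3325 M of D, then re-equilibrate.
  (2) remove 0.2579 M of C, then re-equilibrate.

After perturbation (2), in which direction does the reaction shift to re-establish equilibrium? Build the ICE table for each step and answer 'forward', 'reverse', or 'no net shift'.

Direction: reverse

Q₀ = 1.341 vs Keq = 0.02039 ⇒ Q>K, reverse
Step 1:
                  D         C         E
  init       0.3553     1.466    0.6031
  Δ          0.4013    0.4013   -0.4013
  eq         0.7566     1.867    0.2018
  solve Keq expr → x = -0.2007; check Q = 0.02039
Then add 0.3325 M of D.
Step 2:
                  D         C         E
  init        1.089     1.867    0.2018
  Δ        -0.06274  -0.06274   0.06274
  eq          1.026     1.805    0.2645
  solve Keq expr → x = 0.03137; check Q = 0.02039
Then remove 0.2579 M of C.
Step 3:
                  D         C         E
  init        1.026     1.547    0.2645
  Δ         0.02756   0.02756  -0.02756
  eq          1.054     1.574    0.2369
  solve Keq expr → x = -0.01378; check Q = 0.02039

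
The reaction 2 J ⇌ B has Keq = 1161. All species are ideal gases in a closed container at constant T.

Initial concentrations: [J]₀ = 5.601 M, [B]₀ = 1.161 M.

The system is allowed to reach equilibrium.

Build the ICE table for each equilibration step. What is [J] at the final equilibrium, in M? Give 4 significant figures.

Q₀ = 0.03701 vs Keq = 1161 ⇒ Q<K, forward
Step 1:
                  J         B
  Initial     5.601     1.161
  Change     -5.543     2.771
  Equil      0.0582     3.932
  solve Keq expr → x = 2.771; check Q = 1161

[J]_eq = 0.0582 M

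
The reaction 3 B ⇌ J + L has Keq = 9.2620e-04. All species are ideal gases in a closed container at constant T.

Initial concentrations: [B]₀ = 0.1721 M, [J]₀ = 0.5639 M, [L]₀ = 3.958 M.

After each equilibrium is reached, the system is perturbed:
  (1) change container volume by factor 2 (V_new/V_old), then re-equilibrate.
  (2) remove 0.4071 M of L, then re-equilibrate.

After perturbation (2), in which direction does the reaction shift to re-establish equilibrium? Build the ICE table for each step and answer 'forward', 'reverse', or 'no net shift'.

Q₀ = 437.9 vs Keq = 9.2620e-04 ⇒ Q>K, reverse
Step 1:
                    B           J           L
  Initial      0.1721      0.5639       3.958
  Change        1.686     -0.5621     -0.5621
  Equil         1.859    0.001751       3.396
  solve Keq expr → x = -0.5621; check Q = 9.2620e-04
Then change container volume by factor 2 (V_new/V_old).
Step 2:
                    B           J           L
  Initial      0.9293  8.7548e-04       1.698
  Change     0.001307 -4.3578e-04 -4.3578e-04
  Equil        0.9306  4.3970e-04       1.697
  solve Keq expr → x = -4.3578e-04; check Q = 9.2620e-04
Then remove 0.4071 M of L.
Step 3:
                    B           J           L
  Initial      0.9306  4.3970e-04        1.29
  Change  -4.1366e-04  1.3789e-04  1.3789e-04
  Equil        0.9302  5.7759e-04       1.291
  solve Keq expr → x = 1.3789e-04; check Q = 9.2620e-04

Direction: forward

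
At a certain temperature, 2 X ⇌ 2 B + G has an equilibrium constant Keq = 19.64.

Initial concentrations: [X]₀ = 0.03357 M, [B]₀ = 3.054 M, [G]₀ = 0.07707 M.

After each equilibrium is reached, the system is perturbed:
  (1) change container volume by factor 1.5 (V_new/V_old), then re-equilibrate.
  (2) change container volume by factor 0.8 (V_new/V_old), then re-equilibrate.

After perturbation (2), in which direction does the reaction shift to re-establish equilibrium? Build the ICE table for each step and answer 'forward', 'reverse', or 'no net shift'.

Q₀ = 637.9 vs Keq = 19.64 ⇒ Q>K, reverse
Step 1:
                   X          B          G
  I          0.03357      3.054    0.07707
  C          0.08807   -0.08807   -0.04404
  E           0.1216      2.966    0.03303
  solve Keq expr → x = -0.04404; check Q = 19.64
Then change container volume by factor 1.5 (V_new/V_old).
Step 2:
                   X          B          G
  I          0.08109      1.977    0.02202
  C        -0.008479   0.008479   0.004239
  E          0.07261      1.986    0.02626
  solve Keq expr → x = 0.004239; check Q = 19.64
Then change container volume by factor 0.8 (V_new/V_old).
Step 3:
                   X          B          G
  I          0.09077      2.482    0.03283
  C         0.005855  -0.005855  -0.002927
  E          0.09662      2.476     0.0299
  solve Keq expr → x = -0.002927; check Q = 19.64

Direction: reverse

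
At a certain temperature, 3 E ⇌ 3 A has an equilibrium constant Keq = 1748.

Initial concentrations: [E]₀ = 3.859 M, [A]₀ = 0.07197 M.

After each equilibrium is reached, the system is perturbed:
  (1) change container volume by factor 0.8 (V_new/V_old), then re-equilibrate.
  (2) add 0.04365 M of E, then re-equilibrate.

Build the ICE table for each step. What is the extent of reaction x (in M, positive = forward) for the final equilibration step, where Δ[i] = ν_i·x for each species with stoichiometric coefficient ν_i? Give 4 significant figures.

Q₀ = 6.4868e-06 vs Keq = 1748 ⇒ Q<K, forward
Step 1:
                    E           A
  Initial       3.859     0.07197
  Change       -3.558       3.558
  Equil        0.3013        3.63
  solve Keq expr → x = 1.186; check Q = 1748
Then change container volume by factor 0.8 (V_new/V_old).
Step 2:
                    E           A
  Initial      0.3766       4.537
  Change            0           0
  Equil        0.3766       4.537
  solve Keq expr → x = 0; check Q = 1748
Then add 0.04365 M of E.
Step 3:
                    E           A
  Initial      0.4203       4.537
  Change      -0.0403      0.0403
  Equil          0.38       4.577
  solve Keq expr → x = 0.01343; check Q = 1748

x = 0.01343 M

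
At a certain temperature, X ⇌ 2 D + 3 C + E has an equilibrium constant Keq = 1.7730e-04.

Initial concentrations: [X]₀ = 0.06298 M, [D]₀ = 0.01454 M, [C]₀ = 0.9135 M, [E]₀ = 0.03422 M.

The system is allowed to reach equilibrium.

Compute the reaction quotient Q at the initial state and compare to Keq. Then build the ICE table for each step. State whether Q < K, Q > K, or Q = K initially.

Q₀ = 8.7565e-05 vs Keq = 1.7730e-04 ⇒ Q<K, forward
Step 1:
                  X         D         C         E
  Initial   0.06298   0.01454    0.9135   0.03422
  Change  -0.002418  0.004836  0.007254  0.002418
  Equil     0.06056   0.01938    0.9208   0.03664
  solve Keq expr → x = 0.002418; check Q = 1.7730e-04

Q₀ = 8.7565e-05; Q < K (proceeds forward)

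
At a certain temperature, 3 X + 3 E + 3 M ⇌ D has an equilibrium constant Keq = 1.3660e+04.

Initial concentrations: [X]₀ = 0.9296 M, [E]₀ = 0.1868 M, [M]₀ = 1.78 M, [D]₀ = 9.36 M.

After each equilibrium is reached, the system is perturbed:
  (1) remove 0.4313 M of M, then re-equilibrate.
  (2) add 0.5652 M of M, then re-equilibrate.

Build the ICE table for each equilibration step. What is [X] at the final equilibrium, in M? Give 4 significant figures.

Q₀ = 317 vs Keq = 1.3660e+04 ⇒ Q<K, forward
Step 1:
                  X         E         M         D
  init       0.9296    0.1868      1.78      9.36
  Δ          -0.121    -0.121    -0.121   0.04033
  eq         0.8086   0.06581     1.659       9.4
  solve Keq expr → x = 0.04033; check Q = 1.3660e+04
Then remove 0.4313 M of M.
Step 2:
                  X         E         M         D
  init       0.8086   0.06581     1.228       9.4
  Δ         0.01963   0.01963   0.01963 -0.006542
  eq         0.8282   0.08544     1.247     9.394
  solve Keq expr → x = -0.006542; check Q = 1.3660e+04
Then add 0.5652 M of M.
Step 3:
                  X         E         M         D
  init       0.8282   0.08544     1.813     9.394
  Δ        -0.02405  -0.02405  -0.02405  0.008017
  eq         0.8042   0.06139     1.788     9.402
  solve Keq expr → x = 0.008017; check Q = 1.3660e+04

[X]_eq = 0.8042 M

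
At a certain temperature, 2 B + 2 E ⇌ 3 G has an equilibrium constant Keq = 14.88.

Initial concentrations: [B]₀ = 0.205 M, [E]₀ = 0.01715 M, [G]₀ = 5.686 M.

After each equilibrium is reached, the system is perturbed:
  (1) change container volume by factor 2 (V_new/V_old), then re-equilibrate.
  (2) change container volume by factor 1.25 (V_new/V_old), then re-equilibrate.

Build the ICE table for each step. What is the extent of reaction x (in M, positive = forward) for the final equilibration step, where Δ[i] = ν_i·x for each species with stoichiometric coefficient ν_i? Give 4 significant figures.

x = -0.01166 M

Q₀ = 1.4873e+07 vs Keq = 14.88 ⇒ Q>K, reverse
Step 1:
                    B           E           G
  init          0.205     0.01715       5.686
  Δ             1.272       1.272      -1.908
  eq            1.477       1.289       3.778
  solve Keq expr → x = -0.6359; check Q = 14.88
Then change container volume by factor 2 (V_new/V_old).
Step 2:
                    B           E           G
  init         0.7384      0.6445       1.889
  Δ           0.08731     0.08731      -0.131
  eq           0.8258      0.7318       1.758
  solve Keq expr → x = -0.04366; check Q = 14.88
Then change container volume by factor 1.25 (V_new/V_old).
Step 3:
                    B           E           G
  init         0.6606      0.5855       1.406
  Δ           0.02333     0.02333    -0.03499
  eq           0.6839      0.6088       1.371
  solve Keq expr → x = -0.01166; check Q = 14.88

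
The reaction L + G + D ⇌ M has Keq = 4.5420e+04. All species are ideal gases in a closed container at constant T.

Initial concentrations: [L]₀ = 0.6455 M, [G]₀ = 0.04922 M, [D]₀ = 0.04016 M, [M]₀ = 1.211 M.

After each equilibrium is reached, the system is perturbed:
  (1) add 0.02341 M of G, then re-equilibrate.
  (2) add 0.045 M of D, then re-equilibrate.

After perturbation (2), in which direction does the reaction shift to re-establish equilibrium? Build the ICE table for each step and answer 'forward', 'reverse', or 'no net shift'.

Q₀ = 949.1 vs Keq = 4.5420e+04 ⇒ Q<K, forward
Step 1:
                   L          G          D          M
  Initial     0.6455    0.04922    0.04016      1.211
  Change    -0.03659   -0.03659   -0.03659    0.03659
  Equil       0.6089    0.01263   0.003571      1.248
  solve Keq expr → x = 0.03659; check Q = 4.5420e+04
Then add 0.02341 M of G.
Step 2:
                   L          G          D          M
  Initial     0.6089    0.03604   0.003571      1.248
  Change    -0.00223   -0.00223   -0.00223    0.00223
  Equil       0.6067    0.03381   0.001341       1.25
  solve Keq expr → x = 0.00223; check Q = 4.5420e+04
Then add 0.045 M of D.
Step 3:
                   L          G          D          M
  Initial     0.6067    0.03381    0.04634       1.25
  Change    -0.03069   -0.03069   -0.03069    0.03069
  Equil        0.576   0.003126    0.01566      1.281
  solve Keq expr → x = 0.03069; check Q = 4.5420e+04

Direction: forward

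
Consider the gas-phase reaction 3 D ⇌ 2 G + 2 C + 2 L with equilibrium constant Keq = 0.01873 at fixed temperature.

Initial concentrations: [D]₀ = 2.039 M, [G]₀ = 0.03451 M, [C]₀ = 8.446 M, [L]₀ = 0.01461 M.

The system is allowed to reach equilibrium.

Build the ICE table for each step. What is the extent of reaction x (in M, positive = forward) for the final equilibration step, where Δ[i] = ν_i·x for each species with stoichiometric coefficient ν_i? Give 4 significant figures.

Q₀ = 2.1391e-06 vs Keq = 0.01873 ⇒ Q<K, forward
Step 1:
                  D         G         C         L
  Initial     2.039   0.03451     8.446   0.01461
  Change    -0.2553    0.1702    0.1702    0.1702
  Equil       1.784    0.2047     8.616    0.1848
  solve Keq expr → x = 0.08511; check Q = 0.01873

x = 0.08511 M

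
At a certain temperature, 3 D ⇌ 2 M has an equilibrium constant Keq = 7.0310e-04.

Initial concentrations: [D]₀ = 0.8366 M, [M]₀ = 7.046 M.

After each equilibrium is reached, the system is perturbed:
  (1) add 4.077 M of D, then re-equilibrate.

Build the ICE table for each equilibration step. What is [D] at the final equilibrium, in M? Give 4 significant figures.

[D]_eq = 13.51 M

Q₀ = 84.79 vs Keq = 7.0310e-04 ⇒ Q>K, reverse
Step 1:
                   D          M
  init        0.8366      7.046
  Δ            9.288     -6.192
  eq           10.12     0.8542
  solve Keq expr → x = -3.096; check Q = 7.0310e-04
Then add 4.077 M of D.
Step 2:
                   D          M
  init          14.2     0.8542
  Δ          -0.6933     0.4622
  eq           13.51      1.316
  solve Keq expr → x = 0.2311; check Q = 7.0310e-04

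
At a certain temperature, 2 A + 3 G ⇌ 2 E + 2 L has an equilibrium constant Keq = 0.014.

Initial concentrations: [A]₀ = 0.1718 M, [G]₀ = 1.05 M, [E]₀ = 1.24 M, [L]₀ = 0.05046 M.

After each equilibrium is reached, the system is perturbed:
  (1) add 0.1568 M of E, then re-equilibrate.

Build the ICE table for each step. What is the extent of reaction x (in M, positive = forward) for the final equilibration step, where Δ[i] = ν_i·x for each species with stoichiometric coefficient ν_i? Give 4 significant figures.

Q₀ = 0.1146 vs Keq = 0.014 ⇒ Q>K, reverse
Step 1:
                    A           G           E           L
  Initial      0.1718        1.05        1.24     0.05046
  Change      0.02817     0.04226    -0.02817    -0.02817
  Equil           0.2       1.092       1.212     0.02229
  solve Keq expr → x = -0.01409; check Q = 0.014
Then add 0.1568 M of E.
Step 2:
                    A           G           E           L
  Initial         0.2       1.092       1.369     0.02229
  Change     0.002212    0.003318   -0.002212   -0.002212
  Equil        0.2022       1.096       1.366     0.02008
  solve Keq expr → x = -0.001106; check Q = 0.014

x = -0.001106 M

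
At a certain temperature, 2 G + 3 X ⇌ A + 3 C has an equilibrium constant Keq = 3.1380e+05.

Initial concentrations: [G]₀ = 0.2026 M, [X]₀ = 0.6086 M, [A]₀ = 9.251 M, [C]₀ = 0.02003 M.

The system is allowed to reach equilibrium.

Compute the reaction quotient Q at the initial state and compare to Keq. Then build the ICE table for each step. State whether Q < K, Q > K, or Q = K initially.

Q₀ = 0.008034; Q < K (proceeds forward)

Q₀ = 0.008034 vs Keq = 3.1380e+05 ⇒ Q<K, forward
Step 1:
                    G           X           A           C
  init         0.2026      0.6086       9.251     0.02003
  Δ           -0.1971     -0.2956     0.09854      0.2956
  eq         0.005528       0.313        9.35      0.3156
  solve Keq expr → x = 0.09854; check Q = 3.1380e+05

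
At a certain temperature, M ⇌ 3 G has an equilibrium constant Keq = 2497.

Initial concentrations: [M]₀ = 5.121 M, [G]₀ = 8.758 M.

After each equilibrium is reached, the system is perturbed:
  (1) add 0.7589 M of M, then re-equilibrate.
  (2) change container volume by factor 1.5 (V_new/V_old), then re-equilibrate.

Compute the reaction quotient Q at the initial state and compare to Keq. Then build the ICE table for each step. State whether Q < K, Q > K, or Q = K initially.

Q₀ = 131.2 vs Keq = 2497 ⇒ Q<K, forward
Step 1:
                    M           G
  Initial       5.121       8.758
  Change       -2.943       8.828
  Equil         2.178       17.59
  solve Keq expr → x = 2.943; check Q = 2497
Then add 0.7589 M of M.
Step 2:
                    M           G
  Initial       2.937       17.59
  Change      -0.3478       1.043
  Equil         2.589       18.63
  solve Keq expr → x = 0.3478; check Q = 2497
Then change container volume by factor 1.5 (V_new/V_old).
Step 3:
                    M           G
  Initial       1.726       12.42
  Change      -0.5854       1.756
  Equil         1.141       14.18
  solve Keq expr → x = 0.5854; check Q = 2497

Q₀ = 131.2; Q < K (proceeds forward)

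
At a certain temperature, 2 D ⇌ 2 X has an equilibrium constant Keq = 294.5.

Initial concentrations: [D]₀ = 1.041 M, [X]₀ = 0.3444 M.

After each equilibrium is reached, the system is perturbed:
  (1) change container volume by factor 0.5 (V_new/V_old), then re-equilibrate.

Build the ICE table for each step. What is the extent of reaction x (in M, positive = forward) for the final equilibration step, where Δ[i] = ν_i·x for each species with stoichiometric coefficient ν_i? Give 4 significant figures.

x = 0 M

Q₀ = 0.1095 vs Keq = 294.5 ⇒ Q<K, forward
Step 1:
                  D         X
  Initial     1.041    0.3444
  Change    -0.9647    0.9647
  Equil     0.07628     1.309
  solve Keq expr → x = 0.4824; check Q = 294.5
Then change container volume by factor 0.5 (V_new/V_old).
Step 2:
                  D         X
  Initial    0.1526     2.618
  Change          0         0
  Equil      0.1526     2.618
  solve Keq expr → x = 0; check Q = 294.5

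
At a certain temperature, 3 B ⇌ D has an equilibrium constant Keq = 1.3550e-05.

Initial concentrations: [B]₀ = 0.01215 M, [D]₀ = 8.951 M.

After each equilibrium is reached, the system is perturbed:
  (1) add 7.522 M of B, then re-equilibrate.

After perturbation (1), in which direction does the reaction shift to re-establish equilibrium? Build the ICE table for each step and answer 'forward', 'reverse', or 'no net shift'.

Q₀ = 4.9905e+06 vs Keq = 1.3550e-05 ⇒ Q>K, reverse
Step 1:
                   B          D
  I          0.01215      8.951
  C            26.13     -8.709
  E            26.14      0.242
  solve Keq expr → x = -8.709; check Q = 1.3550e-05
Then add 7.522 M of B.
Step 2:
                   B          D
  I            33.66      0.242
  C          -0.7262     0.2421
  E            32.93     0.4841
  solve Keq expr → x = 0.2421; check Q = 1.3550e-05

Direction: forward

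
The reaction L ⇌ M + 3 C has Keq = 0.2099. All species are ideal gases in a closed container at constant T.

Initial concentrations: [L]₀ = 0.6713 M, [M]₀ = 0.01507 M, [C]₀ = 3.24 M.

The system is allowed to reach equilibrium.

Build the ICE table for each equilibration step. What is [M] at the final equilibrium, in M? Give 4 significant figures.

Q₀ = 0.7635 vs Keq = 0.2099 ⇒ Q>K, reverse
Step 1:
                   L          M          C
  init        0.6713    0.01507       3.24
  Δ          0.01073   -0.01073    -0.0322
  eq           0.682   0.004337      3.208
  solve Keq expr → x = -0.01073; check Q = 0.2099

[M]_eq = 0.004337 M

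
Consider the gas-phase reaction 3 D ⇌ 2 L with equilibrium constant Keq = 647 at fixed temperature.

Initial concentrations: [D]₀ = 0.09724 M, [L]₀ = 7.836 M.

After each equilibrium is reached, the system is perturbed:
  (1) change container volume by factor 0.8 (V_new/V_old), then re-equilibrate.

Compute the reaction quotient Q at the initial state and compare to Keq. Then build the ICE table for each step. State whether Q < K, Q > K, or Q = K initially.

Q₀ = 6.6781e+04; Q > K (proceeds reverse)

Q₀ = 6.6781e+04 vs Keq = 647 ⇒ Q>K, reverse
Step 1:
                  D         L
  Initial   0.09724     7.836
  Change     0.3498   -0.2332
  Equil       0.447     7.603
  solve Keq expr → x = -0.1166; check Q = 647
Then change container volume by factor 0.8 (V_new/V_old).
Step 2:
                  D         L
  Initial    0.5588     9.503
  Change   -0.03911   0.02607
  Equil      0.5197      9.53
  solve Keq expr → x = 0.01304; check Q = 647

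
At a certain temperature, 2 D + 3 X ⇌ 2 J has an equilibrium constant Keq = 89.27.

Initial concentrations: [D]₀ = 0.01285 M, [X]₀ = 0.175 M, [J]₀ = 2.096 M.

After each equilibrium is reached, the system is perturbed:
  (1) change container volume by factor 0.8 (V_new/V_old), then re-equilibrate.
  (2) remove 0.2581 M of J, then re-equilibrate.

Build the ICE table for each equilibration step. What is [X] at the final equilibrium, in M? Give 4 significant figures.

[X]_eq = 0.7207 M

Q₀ = 4.9643e+06 vs Keq = 89.27 ⇒ Q>K, reverse
Step 1:
                    D           X           J
  Initial     0.01285       0.175       2.096
  Change       0.3291      0.4937     -0.3291
  Equil         0.342      0.6687       1.767
  solve Keq expr → x = -0.1646; check Q = 89.27
Then change container volume by factor 0.8 (V_new/V_old).
Step 2:
                    D           X           J
  Initial      0.4275      0.8359       2.209
  Change     -0.05769    -0.08654     0.05769
  Equil        0.3698      0.7493       2.266
  solve Keq expr → x = 0.02885; check Q = 89.27
Then remove 0.2581 M of J.
Step 3:
                    D           X           J
  Initial      0.3698      0.7493       2.008
  Change     -0.01909    -0.02863     0.01909
  Equil        0.3507      0.7207       2.027
  solve Keq expr → x = 0.009545; check Q = 89.27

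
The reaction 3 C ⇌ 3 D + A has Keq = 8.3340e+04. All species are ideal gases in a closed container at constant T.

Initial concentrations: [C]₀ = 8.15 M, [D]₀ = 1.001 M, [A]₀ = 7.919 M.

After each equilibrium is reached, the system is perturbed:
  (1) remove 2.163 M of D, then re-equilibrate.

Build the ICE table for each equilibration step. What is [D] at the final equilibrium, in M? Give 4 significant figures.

[D]_eq = 6.654 M

Q₀ = 0.01467 vs Keq = 8.3340e+04 ⇒ Q<K, forward
Step 1:
                    C           D           A
  I              8.15       1.001       7.919
  C            -7.713       7.713       2.571
  E            0.4367       8.714       10.49
  solve Keq expr → x = 2.571; check Q = 8.3340e+04
Then remove 2.163 M of D.
Step 2:
                    C           D           A
  I            0.4367       6.551       10.49
  C           -0.1029      0.1029     0.03429
  E            0.3338       6.654       10.52
  solve Keq expr → x = 0.03429; check Q = 8.3340e+04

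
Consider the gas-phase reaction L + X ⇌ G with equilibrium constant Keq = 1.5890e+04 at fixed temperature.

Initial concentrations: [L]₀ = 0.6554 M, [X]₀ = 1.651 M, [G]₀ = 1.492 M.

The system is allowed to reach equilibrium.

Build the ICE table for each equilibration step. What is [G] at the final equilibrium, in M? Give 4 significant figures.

Q₀ = 1.379 vs Keq = 1.5890e+04 ⇒ Q<K, forward
Step 1:
                   L          X          G
  init        0.6554      1.651      1.492
  Δ          -0.6553    -0.6553     0.6553
  eq      1.3571e-04     0.9957      2.147
  solve Keq expr → x = 0.6553; check Q = 1.5890e+04

[G]_eq = 2.147 M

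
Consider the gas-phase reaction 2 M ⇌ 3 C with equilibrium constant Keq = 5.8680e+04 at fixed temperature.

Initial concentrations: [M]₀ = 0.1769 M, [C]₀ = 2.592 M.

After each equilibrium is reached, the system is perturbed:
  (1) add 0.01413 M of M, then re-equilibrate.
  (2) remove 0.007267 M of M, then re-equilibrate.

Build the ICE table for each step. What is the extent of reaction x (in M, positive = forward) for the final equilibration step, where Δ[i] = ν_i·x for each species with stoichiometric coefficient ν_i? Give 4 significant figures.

x = -0.003577 M

Q₀ = 556.5 vs Keq = 5.8680e+04 ⇒ Q<K, forward
Step 1:
                    M           C
  I            0.1769       2.592
  C           -0.1573      0.2359
  E           0.01963       2.828
  solve Keq expr → x = 0.07863; check Q = 5.8680e+04
Then add 0.01413 M of M.
Step 2:
                    M           C
  I           0.03376       2.828
  C          -0.01391     0.02087
  E           0.01985       2.849
  solve Keq expr → x = 0.006956; check Q = 5.8680e+04
Then remove 0.007267 M of M.
Step 3:
                    M           C
  I           0.01258       2.849
  C          0.007155    -0.01073
  E           0.01974       2.838
  solve Keq expr → x = -0.003577; check Q = 5.8680e+04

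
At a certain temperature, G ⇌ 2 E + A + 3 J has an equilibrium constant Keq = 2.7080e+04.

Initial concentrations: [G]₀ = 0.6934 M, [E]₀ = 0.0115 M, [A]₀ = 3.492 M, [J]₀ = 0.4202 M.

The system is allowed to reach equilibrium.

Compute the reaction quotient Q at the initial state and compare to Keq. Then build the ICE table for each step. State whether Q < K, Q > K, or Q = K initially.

Q₀ = 4.9414e-05 vs Keq = 2.7080e+04 ⇒ Q<K, forward
Step 1:
                   G          E          A          J
  init        0.6934     0.0115      3.492     0.4202
  Δ          -0.6888      1.378     0.6888      2.066
  eq        0.004581      1.389      4.181      2.487
  solve Keq expr → x = 0.6888; check Q = 2.7080e+04

Q₀ = 4.9414e-05; Q < K (proceeds forward)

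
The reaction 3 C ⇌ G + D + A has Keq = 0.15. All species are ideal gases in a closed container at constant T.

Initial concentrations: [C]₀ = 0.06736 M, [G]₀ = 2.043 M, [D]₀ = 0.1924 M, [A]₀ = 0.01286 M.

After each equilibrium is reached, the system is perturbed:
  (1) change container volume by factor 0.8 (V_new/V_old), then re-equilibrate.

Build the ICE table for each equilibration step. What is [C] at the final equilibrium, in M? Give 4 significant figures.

Q₀ = 16.54 vs Keq = 0.15 ⇒ Q>K, reverse
Step 1:
                   C          G          D          A
  Initial    0.06736      2.043     0.1924    0.01286
  Change     0.03717   -0.01239   -0.01239   -0.01239
  Equil       0.1045      2.031       0.18 4.6875e-04
  solve Keq expr → x = -0.01239; check Q = 0.15
Then change container volume by factor 0.8 (V_new/V_old).
Step 2:
                   C          G          D          A
  Initial     0.1307      2.538      0.225 5.8594e-04
  Change           0          0          0          0
  Equil       0.1307      2.538      0.225 5.8594e-04
  solve Keq expr → x = 0; check Q = 0.15

[C]_eq = 0.1307 M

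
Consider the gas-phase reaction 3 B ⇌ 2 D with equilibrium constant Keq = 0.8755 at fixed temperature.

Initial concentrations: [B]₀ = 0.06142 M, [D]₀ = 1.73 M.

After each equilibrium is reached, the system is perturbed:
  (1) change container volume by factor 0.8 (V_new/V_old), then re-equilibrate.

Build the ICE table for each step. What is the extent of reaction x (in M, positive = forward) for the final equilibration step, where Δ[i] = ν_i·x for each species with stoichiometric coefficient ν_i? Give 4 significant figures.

Q₀ = 1.2917e+04 vs Keq = 0.8755 ⇒ Q>K, reverse
Step 1:
                   B          D
  init       0.06142       1.73
  Δ            1.019    -0.6793
  eq            1.08      1.051
  solve Keq expr → x = -0.3396; check Q = 0.8755
Then change container volume by factor 0.8 (V_new/V_old).
Step 2:
                   B          D
  init          1.35      1.313
  Δ         -0.06808    0.04539
  eq           1.282      1.359
  solve Keq expr → x = 0.02269; check Q = 0.8755

x = 0.02269 M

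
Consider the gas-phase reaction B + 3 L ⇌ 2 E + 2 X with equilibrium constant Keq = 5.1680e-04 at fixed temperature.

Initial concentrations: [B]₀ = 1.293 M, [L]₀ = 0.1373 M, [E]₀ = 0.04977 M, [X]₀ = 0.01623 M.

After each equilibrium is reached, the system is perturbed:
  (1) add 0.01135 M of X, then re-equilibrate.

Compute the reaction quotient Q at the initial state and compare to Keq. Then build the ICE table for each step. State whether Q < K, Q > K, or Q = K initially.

Q₀ = 1.9497e-04 vs Keq = 5.1680e-04 ⇒ Q<K, forward
Step 1:
                    B           L           E           X
  Initial       1.293      0.1373     0.04977     0.01623
  Change     -0.00273    -0.00819     0.00546     0.00546
  Equil          1.29      0.1291     0.05523     0.02169
  solve Keq expr → x = 0.00273; check Q = 5.1680e-04
Then add 0.01135 M of X.
Step 2:
                    B           L           E           X
  Initial        1.29      0.1291     0.05523     0.03304
  Change     0.003022    0.009065   -0.006044   -0.006044
  Equil         1.293      0.1382     0.04919       0.027
  solve Keq expr → x = -0.003022; check Q = 5.1680e-04

Q₀ = 1.9497e-04; Q < K (proceeds forward)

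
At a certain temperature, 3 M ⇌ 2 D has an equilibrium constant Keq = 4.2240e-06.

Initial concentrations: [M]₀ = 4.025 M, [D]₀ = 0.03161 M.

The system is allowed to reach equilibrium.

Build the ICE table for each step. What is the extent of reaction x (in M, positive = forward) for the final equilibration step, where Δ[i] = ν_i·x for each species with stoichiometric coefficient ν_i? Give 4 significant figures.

Q₀ = 1.5323e-05 vs Keq = 4.2240e-06 ⇒ Q>K, reverse
Step 1:
                  M         D
  I           4.025   0.03161
  C         0.02231  -0.01488
  E           4.047   0.01673
  solve Keq expr → x = -0.007438; check Q = 4.2240e-06

x = -0.007438 M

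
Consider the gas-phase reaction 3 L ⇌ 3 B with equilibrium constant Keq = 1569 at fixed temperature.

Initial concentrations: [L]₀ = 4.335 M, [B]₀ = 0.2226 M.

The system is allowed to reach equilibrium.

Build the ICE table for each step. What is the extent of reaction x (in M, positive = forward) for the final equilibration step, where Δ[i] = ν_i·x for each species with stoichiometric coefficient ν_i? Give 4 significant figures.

Q₀ = 1.3540e-04 vs Keq = 1569 ⇒ Q<K, forward
Step 1:
                   L          B
  I            4.335     0.2226
  C           -3.974      3.974
  E           0.3611      4.196
  solve Keq expr → x = 1.325; check Q = 1569

x = 1.325 M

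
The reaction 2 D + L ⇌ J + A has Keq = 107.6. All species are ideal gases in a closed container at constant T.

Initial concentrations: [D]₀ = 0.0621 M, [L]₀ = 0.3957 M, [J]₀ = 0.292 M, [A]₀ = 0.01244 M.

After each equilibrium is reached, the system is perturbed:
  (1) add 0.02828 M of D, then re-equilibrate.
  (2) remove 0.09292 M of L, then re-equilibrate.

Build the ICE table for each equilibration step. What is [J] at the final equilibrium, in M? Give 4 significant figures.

Q₀ = 2.38 vs Keq = 107.6 ⇒ Q<K, forward
Step 1:
                   D          L          J          A
  init        0.0621     0.3957      0.292    0.01244
  Δ         -0.04549   -0.02274    0.02274    0.02274
  eq         0.01661      0.373     0.3147    0.03518
  solve Keq expr → x = 0.02274; check Q = 107.6
Then add 0.02828 M of D.
Step 2:
                   D          L          J          A
  init       0.04489      0.373     0.3147    0.03518
  Δ         -0.02485   -0.01243    0.01243    0.01243
  eq         0.02004     0.3605     0.3272    0.04761
  solve Keq expr → x = 0.01243; check Q = 107.6
Then remove 0.09292 M of L.
Step 3:
                   D          L          J          A
  init       0.02004     0.2676     0.3272    0.04761
  Δ         0.002772   0.001386  -0.001386  -0.001386
  eq         0.02281      0.269     0.3258    0.04622
  solve Keq expr → x = -0.001386; check Q = 107.6

[J]_eq = 0.3258 M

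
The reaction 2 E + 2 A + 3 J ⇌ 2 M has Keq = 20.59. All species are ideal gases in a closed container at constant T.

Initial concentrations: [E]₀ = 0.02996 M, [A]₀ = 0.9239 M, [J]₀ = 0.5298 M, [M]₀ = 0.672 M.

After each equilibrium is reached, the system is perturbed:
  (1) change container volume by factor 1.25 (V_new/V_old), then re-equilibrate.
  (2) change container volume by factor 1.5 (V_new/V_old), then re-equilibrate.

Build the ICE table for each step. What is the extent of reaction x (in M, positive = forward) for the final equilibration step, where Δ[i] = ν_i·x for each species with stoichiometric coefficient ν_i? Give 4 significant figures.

x = -0.0288 M

Q₀ = 3963 vs Keq = 20.59 ⇒ Q>K, reverse
Step 1:
                    E           A           J           M
  init        0.02996      0.9239      0.5298       0.672
  Δ            0.1416      0.1416      0.2124     -0.1416
  eq           0.1716       1.066      0.7422      0.5304
  solve Keq expr → x = -0.0708; check Q = 20.59
Then change container volume by factor 1.25 (V_new/V_old).
Step 2:
                    E           A           J           M
  init         0.1373      0.8524      0.5938      0.4243
  Δ             0.041       0.041     0.06151      -0.041
  eq           0.1783      0.8934      0.6553      0.3833
  solve Keq expr → x = -0.0205; check Q = 20.59
Then change container volume by factor 1.5 (V_new/V_old).
Step 3:
                    E           A           J           M
  init         0.1188      0.5956      0.4368      0.2555
  Δ            0.0576      0.0576      0.0864     -0.0576
  eq           0.1764      0.6532      0.5232      0.1979
  solve Keq expr → x = -0.0288; check Q = 20.59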